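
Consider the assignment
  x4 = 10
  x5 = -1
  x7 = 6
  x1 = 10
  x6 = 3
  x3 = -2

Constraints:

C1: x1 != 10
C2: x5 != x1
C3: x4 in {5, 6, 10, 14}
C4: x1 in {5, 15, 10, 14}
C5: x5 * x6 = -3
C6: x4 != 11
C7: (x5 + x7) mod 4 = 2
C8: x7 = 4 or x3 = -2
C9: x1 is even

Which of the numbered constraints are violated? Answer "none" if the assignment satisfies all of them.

C1: x1 = 10, but 10 is required to differ  ✗
C2: x5 = -1, x1 = 10; distinct  ✓
C3: x4 = 10 is in {5, 6, 10, 14}  ✓
C4: x1 = 10 is in {5, 15, 10, 14}  ✓
C5: x5 * x6 = -1 * 3 = -3  ✓
C6: x4 = 10, and 10 ≠ 11  ✓
C7: x5 + x7 = 5; 5 mod 4 = 1, not 2  ✗
C8: x7 = 6 ≠ 4, but x3 = -2 = -2 (second disjunct)  ✓
C9: x1 = 10 is even  ✓

Constraints 1 and 7 do not hold.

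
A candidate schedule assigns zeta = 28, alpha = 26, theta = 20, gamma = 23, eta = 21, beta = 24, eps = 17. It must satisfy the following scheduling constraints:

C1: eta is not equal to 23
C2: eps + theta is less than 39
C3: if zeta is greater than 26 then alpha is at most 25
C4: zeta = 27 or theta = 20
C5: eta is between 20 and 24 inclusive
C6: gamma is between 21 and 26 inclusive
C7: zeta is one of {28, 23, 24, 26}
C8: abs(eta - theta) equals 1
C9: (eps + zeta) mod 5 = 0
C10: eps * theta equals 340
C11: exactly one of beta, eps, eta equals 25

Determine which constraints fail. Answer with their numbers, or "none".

C1: eta = 21, and 21 ≠ 23 — holds.
C2: eps + theta = 17 + 20 = 37; 37 < 39 — holds.
C3: zeta = 28 > 26, so we need alpha ≤ 25; but alpha = 26 > 25 — fails.
C4: zeta = 28 ≠ 27, but theta = 20 = 20 (second disjunct) — holds.
C5: eta = 21 lies in [20, 24] — holds.
C6: gamma = 23 lies in [21, 26] — holds.
C7: zeta = 28 is in {28, 23, 24, 26} — holds.
C8: abs(21 - 20) = 1 — holds.
C9: eps + zeta = 45; 45 mod 5 = 0 — holds.
C10: eps * theta = 17 * 20 = 340 — holds.
C11: beta=24, eps=17, eta=21; 0 of them equal 25, not exactly one — fails.

Constraints 3 and 11 are violated.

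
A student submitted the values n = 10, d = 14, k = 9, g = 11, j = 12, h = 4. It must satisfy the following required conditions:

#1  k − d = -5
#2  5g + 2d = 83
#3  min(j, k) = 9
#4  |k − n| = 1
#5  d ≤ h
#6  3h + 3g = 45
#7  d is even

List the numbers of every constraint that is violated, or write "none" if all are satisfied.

#1 k − d = 9 − 14 = -5 — OK.
#2 5g + 2d = 5(11) + 2(14) = 83 — OK.
#3 min(12, 9) = 9 — OK.
#4 |9 − 10| = 1 — OK.
#5 d = 14, h = 4; 14 > 4 (want ≤) — violated.
#6 3h + 3g = 3(4) + 3(11) = 45 — OK.
#7 d = 14 is even — OK.

No — constraint 5 is not satisfied.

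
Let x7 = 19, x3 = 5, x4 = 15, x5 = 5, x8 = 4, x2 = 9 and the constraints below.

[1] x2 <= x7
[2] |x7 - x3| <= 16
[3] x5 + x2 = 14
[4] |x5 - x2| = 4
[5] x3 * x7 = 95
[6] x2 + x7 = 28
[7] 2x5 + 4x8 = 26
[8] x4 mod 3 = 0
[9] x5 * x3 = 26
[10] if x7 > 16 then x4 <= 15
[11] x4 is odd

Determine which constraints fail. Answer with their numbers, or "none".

The assignment fails constraint 9.

[1] x2 = 9, x7 = 19; 9 ≤ 19  true
[2] |19 - 5| = 14; 14 ≤ 16  true
[3] x5 + x2 = 5 + 9 = 14  true
[4] |5 - 9| = 4  true
[5] x3 * x7 = 5 * 19 = 95  true
[6] x2 + x7 = 9 + 19 = 28  true
[7] 2x5 + 4x8 = 2(5) + 4(4) = 26  true
[8] 15 mod 3 = 0  true
[9] x5 * x3 = 5 * 5 = 25, not 26  false
[10] x7 = 19 > 16, so we need x4 ≤ 15; x4 = 15 ≤ 15  true
[11] x4 = 15 is odd  true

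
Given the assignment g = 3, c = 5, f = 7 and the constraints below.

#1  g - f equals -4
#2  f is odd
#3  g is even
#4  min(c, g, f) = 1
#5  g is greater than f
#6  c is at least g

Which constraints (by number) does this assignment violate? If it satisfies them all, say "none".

The assignment fails constraints 3, 4, and 5.

#1 g - f = 3 - 7 = -4  ✔
#2 f = 7 is odd  ✔
#3 g = 3 is odd  ✘
#4 min(5, 3, 7) = 3, not 1  ✘
#5 g = 3, f = 7; 3 ≤ 7 (want >)  ✘
#6 c = 5, g = 3; 5 ≥ 3  ✔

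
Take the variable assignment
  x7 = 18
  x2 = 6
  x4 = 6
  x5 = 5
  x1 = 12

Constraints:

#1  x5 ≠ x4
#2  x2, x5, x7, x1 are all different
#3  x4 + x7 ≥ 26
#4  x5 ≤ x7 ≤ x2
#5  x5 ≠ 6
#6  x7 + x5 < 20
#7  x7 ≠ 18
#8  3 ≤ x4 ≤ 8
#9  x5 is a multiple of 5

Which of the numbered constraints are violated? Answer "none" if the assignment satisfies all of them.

No — constraints 3, 4, 6, and 7 are not satisfied.

#1 x5 = 5, x4 = 6; distinct — satisfied.
#2 values 6, 5, 18, 12 are pairwise distinct — satisfied.
#3 x4 + x7 = 6 + 18 = 24; 24 < 26, bound 26 not met — violated.
#4 values 5, 18, 6; x7 = 18 is not ≤ x2 = 6 — violated.
#5 x5 = 5, and 5 ≠ 6 — satisfied.
#6 x7 + x5 = 18 + 5 = 23; 23 ≥ 20, bound 20 not met — violated.
#7 x7 = 18, but 18 is required to differ — violated.
#8 x4 = 6 lies in [3, 8] — satisfied.
#9 5 / 5 = 1, so 5 divides 5 — satisfied.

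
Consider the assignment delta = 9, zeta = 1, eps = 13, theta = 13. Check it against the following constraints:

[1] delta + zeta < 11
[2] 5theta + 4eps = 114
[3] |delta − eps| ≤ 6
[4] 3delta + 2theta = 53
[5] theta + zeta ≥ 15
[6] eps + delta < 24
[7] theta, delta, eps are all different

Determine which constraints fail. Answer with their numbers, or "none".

[1] delta + zeta = 9 + 1 = 10; 10 < 11 — holds.
[2] 5theta + 4eps = 5(13) + 4(13) = 117, not 114 — does not hold.
[3] |9 − 13| = 4; 4 ≤ 6 — holds.
[4] 3delta + 2theta = 3(9) + 2(13) = 53 — holds.
[5] theta + zeta = 13 + 1 = 14; 14 < 15, bound 15 not met — does not hold.
[6] eps + delta = 13 + 9 = 22; 22 < 24 — holds.
[7] theta = eps = 13, not all different — does not hold.

Constraints 2, 5, and 7 do not hold.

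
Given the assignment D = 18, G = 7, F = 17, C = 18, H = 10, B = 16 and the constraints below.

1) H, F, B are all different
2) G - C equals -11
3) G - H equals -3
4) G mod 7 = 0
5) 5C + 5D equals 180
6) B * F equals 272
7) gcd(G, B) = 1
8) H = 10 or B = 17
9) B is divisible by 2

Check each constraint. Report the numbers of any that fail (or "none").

1) values 10, 17, 16 are pairwise distinct — holds.
2) G - C = 7 - 18 = -11 — holds.
3) G - H = 7 - 10 = -3 — holds.
4) 7 mod 7 = 0 — holds.
5) 5C + 5D = 5(18) + 5(18) = 180 — holds.
6) B * F = 16 * 17 = 272 — holds.
7) gcd(7, 16) = 1 — holds.
8) H = 10 = 10 (first disjunct) — holds.
9) 16 / 2 = 8, so 2 divides 16 — holds.

No violations.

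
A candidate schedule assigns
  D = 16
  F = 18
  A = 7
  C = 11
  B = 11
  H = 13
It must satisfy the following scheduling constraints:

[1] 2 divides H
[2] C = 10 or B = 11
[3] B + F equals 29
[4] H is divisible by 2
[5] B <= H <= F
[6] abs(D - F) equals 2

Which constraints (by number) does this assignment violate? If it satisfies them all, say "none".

The assignment fails constraints 1, 4.

[1] 13 = 2*6 + 1, so 2 does not divide 13 — does not hold.
[2] C = 11 ≠ 10, but B = 11 = 11 (second disjunct) — holds.
[3] B + F = 11 + 18 = 29 — holds.
[4] 13 = 2*6 + 1, so 2 does not divide 13 — does not hold.
[5] values 11 <= 13 <= 18 — holds.
[6] abs(16 - 18) = 2 — holds.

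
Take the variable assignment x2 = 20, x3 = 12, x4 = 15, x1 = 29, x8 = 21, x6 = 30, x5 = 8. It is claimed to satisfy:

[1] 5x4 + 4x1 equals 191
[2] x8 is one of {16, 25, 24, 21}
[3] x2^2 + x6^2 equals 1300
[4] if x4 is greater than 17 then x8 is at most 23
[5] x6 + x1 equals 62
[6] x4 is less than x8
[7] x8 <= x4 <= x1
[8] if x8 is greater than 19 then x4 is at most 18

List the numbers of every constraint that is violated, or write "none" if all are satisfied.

[1] 5x4 + 4x1 = 5(15) + 4(29) = 191 — holds.
[2] x8 = 21 is in {16, 25, 24, 21} — holds.
[3] x2^2 + x6^2 = 20^2 + 30^2 = 400 + 900 = 1300 — holds.
[4] x4 = 15, not > 17; antecedent false, conditional vacuously true — holds.
[5] x6 + x1 = 30 + 29 = 59, not 62 — does not hold.
[6] x4 = 15, x8 = 21; 15 < 21 — holds.
[7] values 21, 15, 29; x8 = 21 is not <= x4 = 15 — does not hold.
[8] x8 = 21 > 19, so we need x4 ≤ 18; x4 = 15 ≤ 18 — holds.

No — constraints 5 and 7 are not satisfied.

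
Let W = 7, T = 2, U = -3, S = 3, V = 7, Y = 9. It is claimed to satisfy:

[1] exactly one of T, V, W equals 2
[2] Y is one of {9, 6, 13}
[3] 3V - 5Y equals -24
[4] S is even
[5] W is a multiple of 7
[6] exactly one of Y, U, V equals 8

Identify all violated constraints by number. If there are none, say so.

[1] T=2, V=7, W=7; 1 of them equals 2 — holds.
[2] Y = 9 is in {9, 6, 13} — holds.
[3] 3V - 5Y = 3(7) - 5(9) = -24 — holds.
[4] S = 3 is odd — fails.
[5] 7 / 7 = 1, so 7 divides 7 — holds.
[6] Y=9, U=-3, V=7; 0 of them equal 8, not exactly one — fails.

The assignment fails constraints 4 and 6.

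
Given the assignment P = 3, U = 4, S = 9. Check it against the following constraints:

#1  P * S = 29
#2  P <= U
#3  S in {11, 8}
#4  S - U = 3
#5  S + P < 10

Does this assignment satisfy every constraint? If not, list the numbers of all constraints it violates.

Constraints 1, 3, 4, and 5 are violated.

#1 P * S = 3 * 9 = 27, not 29  FAIL
#2 P = 3, U = 4; 3 ≤ 4  OK
#3 S = 9 is not in {11, 8}  FAIL
#4 S - U = 9 - 4 = 5, not 3  FAIL
#5 S + P = 9 + 3 = 12; 12 ≥ 10, bound 10 not met  FAIL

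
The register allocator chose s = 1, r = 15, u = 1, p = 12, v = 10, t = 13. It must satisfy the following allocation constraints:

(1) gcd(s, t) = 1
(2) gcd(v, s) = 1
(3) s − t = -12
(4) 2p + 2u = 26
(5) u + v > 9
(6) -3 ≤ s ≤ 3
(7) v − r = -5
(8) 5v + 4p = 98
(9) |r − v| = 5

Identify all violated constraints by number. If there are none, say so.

(1) gcd(1, 13) = 1 — satisfied.
(2) gcd(10, 1) = 1 — satisfied.
(3) s − t = 1 − 13 = -12 — satisfied.
(4) 2p + 2u = 2(12) + 2(1) = 26 — satisfied.
(5) u + v = 1 + 10 = 11; 11 > 9 — satisfied.
(6) s = 1 lies in [-3, 3] — satisfied.
(7) v − r = 10 − 15 = -5 — satisfied.
(8) 5v + 4p = 5(10) + 4(12) = 98 — satisfied.
(9) |15 − 10| = 5 — satisfied.

Yes — all constraints hold.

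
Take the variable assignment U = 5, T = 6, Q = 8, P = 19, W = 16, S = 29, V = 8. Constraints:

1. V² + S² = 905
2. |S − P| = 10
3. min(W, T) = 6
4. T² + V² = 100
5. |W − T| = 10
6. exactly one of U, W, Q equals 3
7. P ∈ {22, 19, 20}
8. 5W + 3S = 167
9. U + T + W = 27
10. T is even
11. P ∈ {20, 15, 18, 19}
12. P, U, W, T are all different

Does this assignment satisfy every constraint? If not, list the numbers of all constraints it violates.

Constraint 6 is violated.

1. V² + S² = 8² + 29² = 64 + 841 = 905  holds
2. |29 − 19| = 10  holds
3. min(16, 6) = 6  holds
4. T² + V² = 6² + 8² = 36 + 64 = 100  holds
5. |16 − 6| = 10  holds
6. U=5, W=16, Q=8; 0 of them equal 3, not exactly one  fails
7. P = 19 is in {22, 19, 20}  holds
8. 5W + 3S = 5(16) + 3(29) = 167  holds
9. U + T + W = 5 + 6 + 16 = 27  holds
10. T = 6 is even  holds
11. P = 19 is in {20, 15, 18, 19}  holds
12. values 19, 5, 16, 6 are pairwise distinct  holds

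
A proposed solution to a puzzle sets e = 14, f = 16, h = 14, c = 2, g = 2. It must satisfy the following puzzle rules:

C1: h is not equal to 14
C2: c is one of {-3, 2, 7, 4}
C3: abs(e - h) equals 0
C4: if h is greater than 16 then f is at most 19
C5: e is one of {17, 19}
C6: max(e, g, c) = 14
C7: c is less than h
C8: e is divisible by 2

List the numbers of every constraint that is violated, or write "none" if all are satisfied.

C1: h = 14, but 14 is required to differ  ✗
C2: c = 2 is in {-3, 2, 7, 4}  ✓
C3: abs(14 - 14) = 0  ✓
C4: h = 14, not > 16; antecedent false, conditional vacuously true  ✓
C5: e = 14 is not in {17, 19}  ✗
C6: max(14, 2, 2) = 14  ✓
C7: c = 2, h = 14; 2 < 14  ✓
C8: 14 / 2 = 7, so 2 divides 14  ✓

Violated: 1, 5.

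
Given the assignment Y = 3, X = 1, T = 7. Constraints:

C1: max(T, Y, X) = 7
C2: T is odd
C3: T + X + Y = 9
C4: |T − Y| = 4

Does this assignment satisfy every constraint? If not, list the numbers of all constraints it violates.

Violated: 3.

C1: max(7, 3, 1) = 7  ✔
C2: T = 7 is odd  ✔
C3: T + X + Y = 7 + 1 + 3 = 11, not 9  ✘
C4: |7 − 3| = 4  ✔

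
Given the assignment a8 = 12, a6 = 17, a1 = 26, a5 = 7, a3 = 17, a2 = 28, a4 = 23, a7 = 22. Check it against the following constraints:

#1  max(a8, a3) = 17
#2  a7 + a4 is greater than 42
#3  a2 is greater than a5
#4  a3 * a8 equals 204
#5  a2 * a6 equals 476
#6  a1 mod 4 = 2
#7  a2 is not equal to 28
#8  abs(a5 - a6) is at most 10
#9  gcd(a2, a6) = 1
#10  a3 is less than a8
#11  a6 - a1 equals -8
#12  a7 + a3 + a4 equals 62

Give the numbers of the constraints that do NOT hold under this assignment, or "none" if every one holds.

#1 max(12, 17) = 17 — holds.
#2 a7 + a4 = 22 + 23 = 45; 45 > 42 — holds.
#3 a2 = 28, a5 = 7; 28 > 7 — holds.
#4 a3 * a8 = 17 * 12 = 204 — holds.
#5 a2 * a6 = 28 * 17 = 476 — holds.
#6 26 mod 4 = 2 — holds.
#7 a2 = 28, but 28 is required to differ — fails.
#8 abs(7 - 17) = 10; 10 ≤ 10 — holds.
#9 gcd(28, 17) = 1 — holds.
#10 a3 = 17, a8 = 12; 17 ≥ 12 (want <) — fails.
#11 a6 - a1 = 17 - 26 = -9, not -8 — fails.
#12 a7 + a3 + a4 = 22 + 17 + 23 = 62 — holds.

The assignment fails constraints 7, 10, and 11.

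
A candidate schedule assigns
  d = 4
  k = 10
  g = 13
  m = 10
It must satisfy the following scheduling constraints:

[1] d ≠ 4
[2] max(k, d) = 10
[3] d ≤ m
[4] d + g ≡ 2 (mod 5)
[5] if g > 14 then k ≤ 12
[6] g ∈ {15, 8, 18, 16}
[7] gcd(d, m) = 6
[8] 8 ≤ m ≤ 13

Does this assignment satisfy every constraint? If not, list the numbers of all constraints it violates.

Constraints 1, 6, and 7 are violated.

[1] d = 4, but 4 is required to differ — does not hold.
[2] max(10, 4) = 10 — holds.
[3] d = 4, m = 10; 4 ≤ 10 — holds.
[4] d + g = 17; 17 mod 5 = 2 — holds.
[5] g = 13, not > 14; antecedent false, conditional vacuously true — holds.
[6] g = 13 is not in {15, 8, 18, 16} — does not hold.
[7] gcd(4, 10) = 2, not 6 — does not hold.
[8] m = 10 lies in [8, 13] — holds.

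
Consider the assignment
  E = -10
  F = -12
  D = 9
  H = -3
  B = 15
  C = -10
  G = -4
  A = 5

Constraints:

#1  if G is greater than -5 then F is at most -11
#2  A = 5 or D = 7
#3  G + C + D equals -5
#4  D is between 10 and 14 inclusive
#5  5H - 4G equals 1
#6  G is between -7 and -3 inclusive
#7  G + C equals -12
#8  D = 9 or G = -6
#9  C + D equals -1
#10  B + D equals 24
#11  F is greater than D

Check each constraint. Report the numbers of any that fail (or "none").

No — constraints 4, 7, 11 are not satisfied.

#1 G = -4 > -5, so we need F ≤ -11; F = -12 ≤ -11 — holds.
#2 A = 5 = 5 (first disjunct) — holds.
#3 G + C + D = -4 + (-10) + 9 = -5 — holds.
#4 D = 9 is outside [10, 14] — fails.
#5 5H - 4G = 5(-3) - 4(-4) = 1 — holds.
#6 G = -4 lies in [-7, -3] — holds.
#7 G + C = -4 + (-10) = -14, not -12 — fails.
#8 D = 9 = 9 (first disjunct) — holds.
#9 C + D = -10 + 9 = -1 — holds.
#10 B + D = 15 + 9 = 24 — holds.
#11 F = -12, D = 9; -12 ≤ 9 (want >) — fails.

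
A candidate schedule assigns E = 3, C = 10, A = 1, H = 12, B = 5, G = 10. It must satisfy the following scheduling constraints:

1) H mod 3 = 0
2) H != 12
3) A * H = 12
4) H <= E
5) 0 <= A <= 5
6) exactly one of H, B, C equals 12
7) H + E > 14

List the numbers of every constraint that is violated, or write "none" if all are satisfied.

Violated: 2 and 4.

1) 12 mod 3 = 0  holds
2) H = 12, but 12 is required to differ  fails
3) A * H = 1 * 12 = 12  holds
4) H = 12, E = 3; 12 > 3 (want ≤)  fails
5) A = 1 lies in [0, 5]  holds
6) H=12, B=5, C=10; 1 of them equals 12  holds
7) H + E = 12 + 3 = 15; 15 > 14  holds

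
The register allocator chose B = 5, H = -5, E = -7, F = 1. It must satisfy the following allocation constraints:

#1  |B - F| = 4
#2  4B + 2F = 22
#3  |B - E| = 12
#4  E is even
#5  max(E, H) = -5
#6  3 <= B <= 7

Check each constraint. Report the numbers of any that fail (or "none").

#1 |5 - 1| = 4 — OK.
#2 4B + 2F = 4(5) + 2(1) = 22 — OK.
#3 |5 - (-7)| = 12 — OK.
#4 E = -7 is odd — violated.
#5 max(-7, -5) = -5 — OK.
#6 B = 5 lies in [3, 7] — OK.

Constraint 4 does not hold.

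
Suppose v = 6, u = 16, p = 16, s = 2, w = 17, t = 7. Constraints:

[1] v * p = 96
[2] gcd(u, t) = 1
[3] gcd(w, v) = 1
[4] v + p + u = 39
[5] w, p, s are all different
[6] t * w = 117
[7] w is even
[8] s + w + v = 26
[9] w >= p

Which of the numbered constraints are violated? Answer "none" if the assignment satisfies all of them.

[1] v * p = 6 * 16 = 96 — OK.
[2] gcd(16, 7) = 1 — OK.
[3] gcd(17, 6) = 1 — OK.
[4] v + p + u = 6 + 16 + 16 = 38, not 39 — violated.
[5] values 17, 16, 2 are pairwise distinct — OK.
[6] t * w = 7 * 17 = 119, not 117 — violated.
[7] w = 17 is odd — violated.
[8] s + w + v = 2 + 17 + 6 = 25, not 26 — violated.
[9] w = 17, p = 16; 17 ≥ 16 — OK.

The assignment fails constraints 4, 6, 7, 8.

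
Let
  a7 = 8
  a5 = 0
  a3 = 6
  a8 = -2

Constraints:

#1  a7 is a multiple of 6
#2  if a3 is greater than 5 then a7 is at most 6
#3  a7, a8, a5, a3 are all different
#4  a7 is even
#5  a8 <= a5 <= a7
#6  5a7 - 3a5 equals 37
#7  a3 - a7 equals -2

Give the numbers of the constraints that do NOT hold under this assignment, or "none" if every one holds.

#1 8 = 6*1 + 2, so 6 does not divide 8 — violated.
#2 a3 = 6 > 5, so we need a7 ≤ 6; but a7 = 8 > 6 — violated.
#3 values 8, -2, 0, 6 are pairwise distinct — satisfied.
#4 a7 = 8 is even — satisfied.
#5 values -2 <= 0 <= 8 — satisfied.
#6 5a7 - 3a5 = 5(8) - 3(0) = 40, not 37 — violated.
#7 a3 - a7 = 6 - 8 = -2 — satisfied.

Constraints 1, 2, and 6 are violated.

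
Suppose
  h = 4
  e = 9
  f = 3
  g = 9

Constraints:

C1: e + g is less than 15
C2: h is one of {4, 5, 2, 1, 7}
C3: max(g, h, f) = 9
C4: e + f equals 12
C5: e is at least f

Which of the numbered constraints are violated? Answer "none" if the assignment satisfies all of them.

C1: e + g = 9 + 9 = 18; 18 ≥ 15, bound 15 not met — violated.
C2: h = 4 is in {4, 5, 2, 1, 7} — OK.
C3: max(9, 4, 3) = 9 — OK.
C4: e + f = 9 + 3 = 12 — OK.
C5: e = 9, f = 3; 9 ≥ 3 — OK.

Constraint 1 is violated.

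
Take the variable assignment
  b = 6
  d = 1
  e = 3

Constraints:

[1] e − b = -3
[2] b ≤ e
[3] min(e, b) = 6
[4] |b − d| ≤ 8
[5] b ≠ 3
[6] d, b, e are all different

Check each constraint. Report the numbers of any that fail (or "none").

[1] e − b = 3 − 6 = -3 — holds.
[2] b = 6, e = 3; 6 > 3 (want ≤) — does not hold.
[3] min(3, 6) = 3, not 6 — does not hold.
[4] |6 − 1| = 5; 5 ≤ 8 — holds.
[5] b = 6, and 6 ≠ 3 — holds.
[6] values 1, 6, 3 are pairwise distinct — holds.

No — constraints 2, 3 are not satisfied.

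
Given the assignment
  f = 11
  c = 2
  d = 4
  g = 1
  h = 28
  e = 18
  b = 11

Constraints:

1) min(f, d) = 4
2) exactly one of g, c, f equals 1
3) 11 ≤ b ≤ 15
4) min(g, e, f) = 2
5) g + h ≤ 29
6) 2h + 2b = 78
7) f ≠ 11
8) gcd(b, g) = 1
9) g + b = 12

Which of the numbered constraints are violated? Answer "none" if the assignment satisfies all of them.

1) min(11, 4) = 4 — holds.
2) g=1, c=2, f=11; 1 of them equals 1 — holds.
3) b = 11 lies in [11, 15] — holds.
4) min(1, 18, 11) = 1, not 2 — fails.
5) g + h = 1 + 28 = 29; 29 ≤ 29 — holds.
6) 2h + 2b = 2(28) + 2(11) = 78 — holds.
7) f = 11, but 11 is required to differ — fails.
8) gcd(11, 1) = 1 — holds.
9) g + b = 1 + 11 = 12 — holds.

Constraints 4 and 7 are violated.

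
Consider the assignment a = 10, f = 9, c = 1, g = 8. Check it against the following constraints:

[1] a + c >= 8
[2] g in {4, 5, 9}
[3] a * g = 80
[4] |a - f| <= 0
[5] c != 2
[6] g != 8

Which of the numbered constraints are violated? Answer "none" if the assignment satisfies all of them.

The assignment fails constraints 2, 4, 6.

[1] a + c = 10 + 1 = 11; 11 ≥ 8 — holds.
[2] g = 8 is not in {4, 5, 9} — fails.
[3] a * g = 10 * 8 = 80 — holds.
[4] |10 - 9| = 1; 1 > 0, exceeds bound 0 — fails.
[5] c = 1, and 1 ≠ 2 — holds.
[6] g = 8, but 8 is required to differ — fails.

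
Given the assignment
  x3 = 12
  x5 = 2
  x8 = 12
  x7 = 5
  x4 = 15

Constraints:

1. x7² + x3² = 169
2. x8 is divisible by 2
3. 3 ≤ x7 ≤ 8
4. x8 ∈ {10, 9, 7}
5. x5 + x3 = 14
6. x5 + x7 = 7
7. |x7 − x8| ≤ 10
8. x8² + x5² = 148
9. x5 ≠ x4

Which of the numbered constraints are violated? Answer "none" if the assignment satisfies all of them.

1. x7² + x3² = 5² + 12² = 25 + 144 = 169 — holds.
2. 12 / 2 = 6, so 2 divides 12 — holds.
3. x7 = 5 lies in [3, 8] — holds.
4. x8 = 12 is not in {10, 9, 7} — fails.
5. x5 + x3 = 2 + 12 = 14 — holds.
6. x5 + x7 = 2 + 5 = 7 — holds.
7. |5 − 12| = 7; 7 ≤ 10 — holds.
8. x8² + x5² = 12² + 2² = 144 + 4 = 148 — holds.
9. x5 = 2, x4 = 15; distinct — holds.

Constraint 4 does not hold.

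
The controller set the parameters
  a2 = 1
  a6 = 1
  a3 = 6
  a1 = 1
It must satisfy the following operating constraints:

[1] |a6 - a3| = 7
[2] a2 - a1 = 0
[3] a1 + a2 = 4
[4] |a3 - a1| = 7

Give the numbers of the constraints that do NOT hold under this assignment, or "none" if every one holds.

Constraints 1, 3, 4 do not hold.

[1] |1 - 6| = 5, not 7 — does not hold.
[2] a2 - a1 = 1 - 1 = 0 — holds.
[3] a1 + a2 = 1 + 1 = 2, not 4 — does not hold.
[4] |6 - 1| = 5, not 7 — does not hold.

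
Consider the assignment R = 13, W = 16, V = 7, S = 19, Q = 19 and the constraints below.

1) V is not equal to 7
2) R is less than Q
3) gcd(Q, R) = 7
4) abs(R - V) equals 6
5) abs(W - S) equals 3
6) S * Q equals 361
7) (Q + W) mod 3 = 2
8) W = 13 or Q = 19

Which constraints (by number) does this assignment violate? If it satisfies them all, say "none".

No — constraints 1 and 3 are not satisfied.

1) V = 7, but 7 is required to differ — does not hold.
2) R = 13, Q = 19; 13 < 19 — holds.
3) gcd(19, 13) = 1, not 7 — does not hold.
4) abs(13 - 7) = 6 — holds.
5) abs(16 - 19) = 3 — holds.
6) S * Q = 19 * 19 = 361 — holds.
7) Q + W = 35; 35 mod 3 = 2 — holds.
8) W = 16 ≠ 13, but Q = 19 = 19 (second disjunct) — holds.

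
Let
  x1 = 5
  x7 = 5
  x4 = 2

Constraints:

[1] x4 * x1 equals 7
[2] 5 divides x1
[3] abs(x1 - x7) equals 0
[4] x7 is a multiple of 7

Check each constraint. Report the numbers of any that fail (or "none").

The assignment fails constraints 1 and 4.

[1] x4 * x1 = 2 * 5 = 10, not 7 — violated.
[2] 5 / 5 = 1, so 5 divides 5 — satisfied.
[3] abs(5 - 5) = 0 — satisfied.
[4] 5 = 7*0 + 5, so 7 does not divide 5 — violated.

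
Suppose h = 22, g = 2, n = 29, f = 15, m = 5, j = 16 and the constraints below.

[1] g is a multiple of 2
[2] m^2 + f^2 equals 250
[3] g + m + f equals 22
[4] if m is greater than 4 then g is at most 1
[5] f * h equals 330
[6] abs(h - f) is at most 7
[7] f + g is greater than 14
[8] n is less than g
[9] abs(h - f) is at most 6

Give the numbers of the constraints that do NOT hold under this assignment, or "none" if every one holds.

[1] 2 / 2 = 1, so 2 divides 2 — holds.
[2] m^2 + f^2 = 5^2 + 15^2 = 25 + 225 = 250 — holds.
[3] g + m + f = 2 + 5 + 15 = 22 — holds.
[4] m = 5 > 4, so we need g ≤ 1; but g = 2 > 1 — does not hold.
[5] f * h = 15 * 22 = 330 — holds.
[6] abs(22 - 15) = 7; 7 ≤ 7 — holds.
[7] f + g = 15 + 2 = 17; 17 > 14 — holds.
[8] n = 29, g = 2; 29 ≥ 2 (want <) — does not hold.
[9] abs(22 - 15) = 7; 7 > 6, exceeds bound 6 — does not hold.

Constraints 4, 8, 9 are violated.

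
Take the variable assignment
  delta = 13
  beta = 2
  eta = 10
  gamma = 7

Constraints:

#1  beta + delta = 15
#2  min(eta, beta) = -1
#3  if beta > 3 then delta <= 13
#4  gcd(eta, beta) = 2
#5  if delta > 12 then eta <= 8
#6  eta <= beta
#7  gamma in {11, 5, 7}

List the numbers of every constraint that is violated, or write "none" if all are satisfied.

#1 beta + delta = 2 + 13 = 15  OK
#2 min(10, 2) = 2, not -1  FAIL
#3 beta = 2, not > 3; antecedent false, conditional vacuously true  OK
#4 gcd(10, 2) = 2  OK
#5 delta = 13 > 12, so we need eta ≤ 8; but eta = 10 > 8  FAIL
#6 eta = 10, beta = 2; 10 > 2 (want ≤)  FAIL
#7 gamma = 7 is in {11, 5, 7}  OK

Constraints 2, 5, 6 are violated.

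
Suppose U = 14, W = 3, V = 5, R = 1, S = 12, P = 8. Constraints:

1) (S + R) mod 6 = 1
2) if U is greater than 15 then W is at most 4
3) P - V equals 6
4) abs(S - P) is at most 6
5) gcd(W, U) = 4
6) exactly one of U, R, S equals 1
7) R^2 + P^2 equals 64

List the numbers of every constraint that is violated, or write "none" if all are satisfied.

1) S + R = 13; 13 mod 6 = 1 — OK.
2) U = 14, not > 15; antecedent false, conditional vacuously true — OK.
3) P - V = 8 - 5 = 3, not 6 — violated.
4) abs(12 - 8) = 4; 4 ≤ 6 — OK.
5) gcd(3, 14) = 1, not 4 — violated.
6) U=14, R=1, S=12; 1 of them equals 1 — OK.
7) R^2 + P^2 = 1^2 + 8^2 = 1 + 64 = 65, not 64 — violated.

Constraints 3, 5, and 7 do not hold.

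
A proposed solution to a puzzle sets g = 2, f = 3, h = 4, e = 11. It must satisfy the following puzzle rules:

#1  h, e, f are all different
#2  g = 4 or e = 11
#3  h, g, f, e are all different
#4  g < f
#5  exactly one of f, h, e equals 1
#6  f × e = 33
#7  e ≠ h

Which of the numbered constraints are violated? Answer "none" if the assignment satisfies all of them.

Constraint 5 is violated.

#1 values 4, 11, 3 are pairwise distinct  holds
#2 g = 2 ≠ 4, but e = 11 = 11 (second disjunct)  holds
#3 values 4, 2, 3, 11 are pairwise distinct  holds
#4 g = 2, f = 3; 2 < 3  holds
#5 f=3, h=4, e=11; 0 of them equal 1, not exactly one  fails
#6 f × e = 3 × 11 = 33  holds
#7 e = 11, h = 4; distinct  holds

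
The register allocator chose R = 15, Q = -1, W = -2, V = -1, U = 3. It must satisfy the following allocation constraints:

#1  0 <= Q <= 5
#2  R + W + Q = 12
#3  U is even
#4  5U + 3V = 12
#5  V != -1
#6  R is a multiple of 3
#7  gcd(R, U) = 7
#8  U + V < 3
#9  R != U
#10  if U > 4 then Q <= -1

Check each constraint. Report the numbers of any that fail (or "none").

#1 Q = -1 is outside [0, 5] — violated.
#2 R + W + Q = 15 + (-2) + (-1) = 12 — satisfied.
#3 U = 3 is odd — violated.
#4 5U + 3V = 5(3) + 3(-1) = 12 — satisfied.
#5 V = -1, but -1 is required to differ — violated.
#6 15 / 3 = 5, so 3 divides 15 — satisfied.
#7 gcd(15, 3) = 3, not 7 — violated.
#8 U + V = 3 + (-1) = 2; 2 < 3 — satisfied.
#9 R = 15, U = 3; distinct — satisfied.
#10 U = 3, not > 4; antecedent false, conditional vacuously true — satisfied.

No — constraints 1, 3, 5, 7 are not satisfied.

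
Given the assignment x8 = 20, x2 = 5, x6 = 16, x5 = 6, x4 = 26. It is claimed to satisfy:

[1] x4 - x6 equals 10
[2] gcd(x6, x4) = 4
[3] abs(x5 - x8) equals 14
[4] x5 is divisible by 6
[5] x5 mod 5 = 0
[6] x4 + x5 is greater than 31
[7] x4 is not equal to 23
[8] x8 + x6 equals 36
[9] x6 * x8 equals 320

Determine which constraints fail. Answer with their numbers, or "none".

[1] x4 - x6 = 26 - 16 = 10  true
[2] gcd(16, 26) = 2, not 4  false
[3] abs(6 - 20) = 14  true
[4] 6 / 6 = 1, so 6 divides 6  true
[5] 6 mod 5 = 1, not 0  false
[6] x4 + x5 = 26 + 6 = 32; 32 > 31  true
[7] x4 = 26, and 26 ≠ 23  true
[8] x8 + x6 = 20 + 16 = 36  true
[9] x6 * x8 = 16 * 20 = 320  true

The assignment fails constraints 2, 5.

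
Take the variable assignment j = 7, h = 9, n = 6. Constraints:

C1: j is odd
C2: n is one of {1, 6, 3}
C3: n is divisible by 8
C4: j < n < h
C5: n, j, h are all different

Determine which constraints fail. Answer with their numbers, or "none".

C1: j = 7 is odd — satisfied.
C2: n = 6 is in {1, 6, 3} — satisfied.
C3: 6 = 8*0 + 6, so 8 does not divide 6 — violated.
C4: values 7, 6, 9; j = 7 is not < n = 6 — violated.
C5: values 6, 7, 9 are pairwise distinct — satisfied.

Constraints 3 and 4 are violated.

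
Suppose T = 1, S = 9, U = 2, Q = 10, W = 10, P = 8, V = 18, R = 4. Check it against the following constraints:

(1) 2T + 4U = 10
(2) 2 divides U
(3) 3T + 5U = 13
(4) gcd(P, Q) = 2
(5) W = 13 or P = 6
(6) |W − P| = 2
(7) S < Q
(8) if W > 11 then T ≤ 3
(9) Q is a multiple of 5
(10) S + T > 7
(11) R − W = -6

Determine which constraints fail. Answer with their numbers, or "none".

(1) 2T + 4U = 2(1) + 4(2) = 10  holds
(2) 2 / 2 = 1, so 2 divides 2  holds
(3) 3T + 5U = 3(1) + 5(2) = 13  holds
(4) gcd(8, 10) = 2  holds
(5) W = 10 ≠ 13 and P = 8 ≠ 6; both disjuncts false  fails
(6) |10 − 8| = 2  holds
(7) S = 9, Q = 10; 9 < 10  holds
(8) W = 10, not > 11; antecedent false, conditional vacuously true  holds
(9) 10 / 5 = 2, so 5 divides 10  holds
(10) S + T = 9 + 1 = 10; 10 > 7  holds
(11) R − W = 4 − 10 = -6  holds

Constraint 5 does not hold.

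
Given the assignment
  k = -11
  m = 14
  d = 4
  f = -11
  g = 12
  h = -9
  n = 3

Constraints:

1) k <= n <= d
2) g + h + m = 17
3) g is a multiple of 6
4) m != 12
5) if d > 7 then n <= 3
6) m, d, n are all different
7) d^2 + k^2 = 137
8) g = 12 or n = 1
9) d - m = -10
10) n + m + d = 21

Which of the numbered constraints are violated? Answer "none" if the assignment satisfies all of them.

1) values -11 <= 3 <= 4  ✓
2) g + h + m = 12 + (-9) + 14 = 17  ✓
3) 12 / 6 = 2, so 6 divides 12  ✓
4) m = 14, and 14 ≠ 12  ✓
5) d = 4, not > 7; antecedent false, conditional vacuously true  ✓
6) values 14, 4, 3 are pairwise distinct  ✓
7) d^2 + k^2 = 4^2 + (-11)^2 = 16 + 121 = 137  ✓
8) g = 12 = 12 (first disjunct)  ✓
9) d - m = 4 - 14 = -10  ✓
10) n + m + d = 3 + 14 + 4 = 21  ✓

All constraints are satisfied.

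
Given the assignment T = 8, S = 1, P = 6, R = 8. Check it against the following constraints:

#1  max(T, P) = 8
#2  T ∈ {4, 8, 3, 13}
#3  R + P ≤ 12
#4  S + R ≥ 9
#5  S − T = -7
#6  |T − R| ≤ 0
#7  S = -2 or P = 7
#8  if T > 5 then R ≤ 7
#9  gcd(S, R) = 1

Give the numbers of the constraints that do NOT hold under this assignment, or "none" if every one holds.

Constraints 3, 7, and 8 are violated.

#1 max(8, 6) = 8 — holds.
#2 T = 8 is in {4, 8, 3, 13} — holds.
#3 R + P = 8 + 6 = 14; 14 > 12, bound 12 not met — fails.
#4 S + R = 1 + 8 = 9; 9 ≥ 9 — holds.
#5 S − T = 1 − 8 = -7 — holds.
#6 |8 − 8| = 0; 0 ≤ 0 — holds.
#7 S = 1 ≠ -2 and P = 6 ≠ 7; both disjuncts false — fails.
#8 T = 8 > 5, so we need R ≤ 7; but R = 8 > 7 — fails.
#9 gcd(1, 8) = 1 — holds.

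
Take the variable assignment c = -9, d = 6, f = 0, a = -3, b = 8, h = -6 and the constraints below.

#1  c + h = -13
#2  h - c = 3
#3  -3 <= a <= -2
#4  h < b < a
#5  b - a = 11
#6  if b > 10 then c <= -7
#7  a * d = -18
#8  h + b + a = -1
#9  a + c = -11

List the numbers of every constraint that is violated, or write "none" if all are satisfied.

Constraints 1, 4, and 9 are violated.

#1 c + h = -9 + (-6) = -15, not -13  no
#2 h - c = -6 - (-9) = 3  yes
#3 a = -3 lies in [-3, -2]  yes
#4 values -6, 8, -3; b = 8 is not < a = -3  no
#5 b - a = 8 - (-3) = 11  yes
#6 b = 8, not > 10; antecedent false, conditional vacuously true  yes
#7 a * d = -3 * 6 = -18  yes
#8 h + b + a = -6 + 8 + (-3) = -1  yes
#9 a + c = -3 + (-9) = -12, not -11  no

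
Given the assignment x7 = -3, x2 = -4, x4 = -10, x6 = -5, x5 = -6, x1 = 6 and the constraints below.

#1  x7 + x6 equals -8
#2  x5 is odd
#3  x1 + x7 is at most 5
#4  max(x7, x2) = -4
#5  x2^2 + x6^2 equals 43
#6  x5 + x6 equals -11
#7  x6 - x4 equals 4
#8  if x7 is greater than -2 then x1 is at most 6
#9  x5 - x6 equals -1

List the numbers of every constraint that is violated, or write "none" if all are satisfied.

Constraints 2, 4, 5, and 7 do not hold.

#1 x7 + x6 = -3 + (-5) = -8  ✔
#2 x5 = -6 is even  ✘
#3 x1 + x7 = 6 + (-3) = 3; 3 ≤ 5  ✔
#4 max(-3, -4) = -3, not -4  ✘
#5 x2^2 + x6^2 = (-4)^2 + (-5)^2 = 16 + 25 = 41, not 43  ✘
#6 x5 + x6 = -6 + (-5) = -11  ✔
#7 x6 - x4 = -5 - (-10) = 5, not 4  ✘
#8 x7 = -3, not > -2; antecedent false, conditional vacuously true  ✔
#9 x5 - x6 = -6 - (-5) = -1  ✔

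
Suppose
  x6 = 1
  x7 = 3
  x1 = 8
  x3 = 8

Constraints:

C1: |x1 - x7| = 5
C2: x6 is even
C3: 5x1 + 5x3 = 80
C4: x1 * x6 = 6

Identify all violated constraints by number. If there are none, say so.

C1: |8 - 3| = 5  ✔
C2: x6 = 1 is odd  ✘
C3: 5x1 + 5x3 = 5(8) + 5(8) = 80  ✔
C4: x1 * x6 = 8 * 1 = 8, not 6  ✘

Constraints 2 and 4 do not hold.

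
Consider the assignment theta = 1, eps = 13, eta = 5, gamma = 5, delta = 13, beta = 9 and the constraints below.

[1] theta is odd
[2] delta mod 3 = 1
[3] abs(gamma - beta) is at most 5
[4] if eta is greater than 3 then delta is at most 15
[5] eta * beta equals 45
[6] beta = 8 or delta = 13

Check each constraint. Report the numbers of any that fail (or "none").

[1] theta = 1 is odd  yes
[2] 13 mod 3 = 1  yes
[3] abs(5 - 9) = 4; 4 ≤ 5  yes
[4] eta = 5 > 3, so we need delta ≤ 15; delta = 13 ≤ 15  yes
[5] eta * beta = 5 * 9 = 45  yes
[6] beta = 9 ≠ 8, but delta = 13 = 13 (second disjunct)  yes

No violations.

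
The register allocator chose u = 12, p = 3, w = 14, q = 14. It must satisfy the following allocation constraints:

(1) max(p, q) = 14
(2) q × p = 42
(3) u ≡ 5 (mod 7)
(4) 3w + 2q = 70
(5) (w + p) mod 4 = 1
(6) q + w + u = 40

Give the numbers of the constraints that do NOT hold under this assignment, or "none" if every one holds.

None — every constraint holds.

(1) max(3, 14) = 14  holds
(2) q × p = 14 × 3 = 42  holds
(3) 12 mod 7 = 5  holds
(4) 3w + 2q = 3(14) + 2(14) = 70  holds
(5) w + p = 17; 17 mod 4 = 1  holds
(6) q + w + u = 14 + 14 + 12 = 40  holds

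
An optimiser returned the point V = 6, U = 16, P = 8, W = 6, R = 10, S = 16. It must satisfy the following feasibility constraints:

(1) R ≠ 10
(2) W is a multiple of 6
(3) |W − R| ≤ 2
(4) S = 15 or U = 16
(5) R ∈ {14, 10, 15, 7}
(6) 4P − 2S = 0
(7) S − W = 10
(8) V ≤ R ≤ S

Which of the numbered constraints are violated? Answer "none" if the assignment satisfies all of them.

(1) R = 10, but 10 is required to differ  FAIL
(2) 6 / 6 = 1, so 6 divides 6  OK
(3) |6 − 10| = 4; 4 > 2, exceeds bound 2  FAIL
(4) S = 16 ≠ 15, but U = 16 = 16 (second disjunct)  OK
(5) R = 10 is in {14, 10, 15, 7}  OK
(6) 4P − 2S = 4(8) − 2(16) = 0  OK
(7) S − W = 16 − 6 = 10  OK
(8) values 6 ≤ 10 ≤ 16  OK

Constraints 1 and 3 are violated.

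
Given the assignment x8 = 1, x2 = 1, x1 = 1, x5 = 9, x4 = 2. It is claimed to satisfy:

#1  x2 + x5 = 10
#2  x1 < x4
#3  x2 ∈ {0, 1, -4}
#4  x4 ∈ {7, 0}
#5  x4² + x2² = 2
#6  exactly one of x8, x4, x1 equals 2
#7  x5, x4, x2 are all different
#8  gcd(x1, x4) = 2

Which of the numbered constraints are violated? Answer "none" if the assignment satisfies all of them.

Constraints 4, 5, 8 do not hold.

#1 x2 + x5 = 1 + 9 = 10 — holds.
#2 x1 = 1, x4 = 2; 1 < 2 — holds.
#3 x2 = 1 is in {0, 1, -4} — holds.
#4 x4 = 2 is not in {7, 0} — does not hold.
#5 x4² + x2² = 2² + 1² = 4 + 1 = 5, not 2 — does not hold.
#6 x8=1, x4=2, x1=1; 1 of them equals 2 — holds.
#7 values 9, 2, 1 are pairwise distinct — holds.
#8 gcd(1, 2) = 1, not 2 — does not hold.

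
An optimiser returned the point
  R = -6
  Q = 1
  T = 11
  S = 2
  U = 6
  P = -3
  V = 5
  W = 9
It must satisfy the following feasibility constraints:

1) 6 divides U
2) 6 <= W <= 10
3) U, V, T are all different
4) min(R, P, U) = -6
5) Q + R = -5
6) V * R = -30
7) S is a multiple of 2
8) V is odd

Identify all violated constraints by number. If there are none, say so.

1) 6 / 6 = 1, so 6 divides 6 — holds.
2) W = 9 lies in [6, 10] — holds.
3) values 6, 5, 11 are pairwise distinct — holds.
4) min(-6, -3, 6) = -6 — holds.
5) Q + R = 1 + (-6) = -5 — holds.
6) V * R = 5 * (-6) = -30 — holds.
7) 2 / 2 = 1, so 2 divides 2 — holds.
8) V = 5 is odd — holds.

No violations.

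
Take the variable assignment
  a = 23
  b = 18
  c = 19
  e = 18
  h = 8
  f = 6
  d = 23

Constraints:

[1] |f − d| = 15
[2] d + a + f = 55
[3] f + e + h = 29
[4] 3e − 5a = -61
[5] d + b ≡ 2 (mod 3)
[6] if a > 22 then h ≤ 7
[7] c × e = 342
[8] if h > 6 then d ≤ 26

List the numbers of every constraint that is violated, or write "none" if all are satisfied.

[1] |6 − 23| = 17, not 15 — fails.
[2] d + a + f = 23 + 23 + 6 = 52, not 55 — fails.
[3] f + e + h = 6 + 18 + 8 = 32, not 29 — fails.
[4] 3e − 5a = 3(18) − 5(23) = -61 — holds.
[5] d + b = 41; 41 mod 3 = 2 — holds.
[6] a = 23 > 22, so we need h ≤ 7; but h = 8 > 7 — fails.
[7] c × e = 19 × 18 = 342 — holds.
[8] h = 8 > 6, so we need d ≤ 26; d = 23 ≤ 26 — holds.

Constraints 1, 2, 3, 6 do not hold.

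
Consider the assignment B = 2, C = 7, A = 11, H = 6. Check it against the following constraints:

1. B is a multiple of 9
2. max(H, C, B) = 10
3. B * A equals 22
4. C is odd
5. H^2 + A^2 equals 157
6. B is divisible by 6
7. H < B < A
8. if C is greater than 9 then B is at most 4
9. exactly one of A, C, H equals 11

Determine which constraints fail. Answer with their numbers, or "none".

The assignment fails constraints 1, 2, 6, 7.

1. 2 = 9*0 + 2, so 9 does not divide 2  fails
2. max(6, 7, 2) = 7, not 10  fails
3. B * A = 2 * 11 = 22  holds
4. C = 7 is odd  holds
5. H^2 + A^2 = 6^2 + 11^2 = 36 + 121 = 157  holds
6. 2 = 6*0 + 2, so 6 does not divide 2  fails
7. values 6, 2, 11; H = 6 is not < B = 2  fails
8. C = 7, not > 9; antecedent false, conditional vacuously true  holds
9. A=11, C=7, H=6; 1 of them equals 11  holds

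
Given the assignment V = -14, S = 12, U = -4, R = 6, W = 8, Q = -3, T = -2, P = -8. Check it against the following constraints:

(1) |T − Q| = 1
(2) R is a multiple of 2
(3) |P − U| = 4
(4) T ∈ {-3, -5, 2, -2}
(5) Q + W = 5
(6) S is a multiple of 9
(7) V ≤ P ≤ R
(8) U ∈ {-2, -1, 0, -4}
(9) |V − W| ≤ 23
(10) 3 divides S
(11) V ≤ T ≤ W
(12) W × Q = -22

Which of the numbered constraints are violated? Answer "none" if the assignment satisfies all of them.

(1) |-2 − (-3)| = 1  ✔
(2) 6 / 2 = 3, so 2 divides 6  ✔
(3) |-8 − (-4)| = 4  ✔
(4) T = -2 is in {-3, -5, 2, -2}  ✔
(5) Q + W = -3 + 8 = 5  ✔
(6) 12 = 9×1 + 3, so 9 does not divide 12  ✘
(7) values -14 ≤ -8 ≤ 6  ✔
(8) U = -4 is in {-2, -1, 0, -4}  ✔
(9) |-14 − 8| = 22; 22 ≤ 23  ✔
(10) 12 / 3 = 4, so 3 divides 12  ✔
(11) values -14 ≤ -2 ≤ 8  ✔
(12) W × Q = 8 × (-3) = -24, not -22  ✘

The assignment fails constraints 6 and 12.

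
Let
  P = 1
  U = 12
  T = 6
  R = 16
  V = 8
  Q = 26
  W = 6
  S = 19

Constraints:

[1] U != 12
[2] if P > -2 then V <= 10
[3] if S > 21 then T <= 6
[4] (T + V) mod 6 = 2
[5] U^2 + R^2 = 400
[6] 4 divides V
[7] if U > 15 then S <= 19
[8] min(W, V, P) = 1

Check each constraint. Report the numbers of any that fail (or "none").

[1] U = 12, but 12 is required to differ — violated.
[2] P = 1 > -2, so we need V ≤ 10; V = 8 ≤ 10 — OK.
[3] S = 19, not > 21; antecedent false, conditional vacuously true — OK.
[4] T + V = 14; 14 mod 6 = 2 — OK.
[5] U^2 + R^2 = 12^2 + 16^2 = 144 + 256 = 400 — OK.
[6] 8 / 4 = 2, so 4 divides 8 — OK.
[7] U = 12, not > 15; antecedent false, conditional vacuously true — OK.
[8] min(6, 8, 1) = 1 — OK.

Violated: 1.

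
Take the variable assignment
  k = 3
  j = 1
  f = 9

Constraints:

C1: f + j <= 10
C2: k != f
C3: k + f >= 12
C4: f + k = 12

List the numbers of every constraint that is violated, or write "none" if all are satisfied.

C1: f + j = 9 + 1 = 10; 10 ≤ 10 — holds.
C2: k = 3, f = 9; distinct — holds.
C3: k + f = 3 + 9 = 12; 12 ≥ 12 — holds.
C4: f + k = 9 + 3 = 12 — holds.

The assignment satisfies every constraint.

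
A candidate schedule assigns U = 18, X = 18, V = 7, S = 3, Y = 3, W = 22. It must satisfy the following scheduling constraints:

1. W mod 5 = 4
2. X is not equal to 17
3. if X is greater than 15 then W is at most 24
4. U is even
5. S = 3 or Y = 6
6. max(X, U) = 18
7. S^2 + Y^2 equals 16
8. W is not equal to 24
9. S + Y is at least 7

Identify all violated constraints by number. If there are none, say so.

1. 22 mod 5 = 2, not 4 — violated.
2. X = 18, and 18 ≠ 17 — satisfied.
3. X = 18 > 15, so we need W ≤ 24; W = 22 ≤ 24 — satisfied.
4. U = 18 is even — satisfied.
5. S = 3 = 3 (first disjunct) — satisfied.
6. max(18, 18) = 18 — satisfied.
7. S^2 + Y^2 = 3^2 + 3^2 = 9 + 9 = 18, not 16 — violated.
8. W = 22, and 22 ≠ 24 — satisfied.
9. S + Y = 3 + 3 = 6; 6 < 7, bound 7 not met — violated.

Constraints 1, 7, 9 do not hold.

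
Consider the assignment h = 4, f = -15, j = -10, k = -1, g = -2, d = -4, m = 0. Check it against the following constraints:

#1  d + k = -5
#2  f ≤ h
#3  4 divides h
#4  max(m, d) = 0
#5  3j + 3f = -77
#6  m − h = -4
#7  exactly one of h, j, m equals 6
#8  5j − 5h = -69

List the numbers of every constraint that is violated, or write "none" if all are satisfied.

#1 d + k = -4 + (-1) = -5 — holds.
#2 f = -15, h = 4; -15 ≤ 4 — holds.
#3 4 / 4 = 1, so 4 divides 4 — holds.
#4 max(0, -4) = 0 — holds.
#5 3j + 3f = 3(-10) + 3(-15) = -75, not -77 — fails.
#6 m − h = 0 − 4 = -4 — holds.
#7 h=4, j=-10, m=0; 0 of them equal 6, not exactly one — fails.
#8 5j − 5h = 5(-10) − 5(4) = -70, not -69 — fails.

The assignment fails constraints 5, 7, and 8.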